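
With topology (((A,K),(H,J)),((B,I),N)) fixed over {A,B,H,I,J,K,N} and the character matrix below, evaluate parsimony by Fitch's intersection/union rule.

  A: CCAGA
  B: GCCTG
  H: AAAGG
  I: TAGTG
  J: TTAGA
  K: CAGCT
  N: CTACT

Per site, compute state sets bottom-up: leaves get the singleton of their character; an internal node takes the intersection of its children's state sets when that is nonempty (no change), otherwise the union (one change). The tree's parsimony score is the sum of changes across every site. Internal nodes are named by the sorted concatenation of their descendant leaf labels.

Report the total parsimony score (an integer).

AK@0: {C} ∩ {C} = {C} (intersection, +0)
HJ@0: {A} ∪ {T} = {A,T} (union, +1)
AHJK@0: {C} ∪ {A,T} = {A,C,T} (union, +1)
BI@0: {G} ∪ {T} = {G,T} (union, +1)
BIN@0: {G,T} ∪ {C} = {C,G,T} (union, +1)
ABHIJKN@0: {A,C,T} ∩ {C,G,T} = {C,T} (intersection, +0)
AK@1: {C} ∪ {A} = {A,C} (union, +1)
HJ@1: {A} ∪ {T} = {A,T} (union, +1)
AHJK@1: {A,C} ∩ {A,T} = {A} (intersection, +0)
BI@1: {C} ∪ {A} = {A,C} (union, +1)
BIN@1: {A,C} ∪ {T} = {A,C,T} (union, +1)
ABHIJKN@1: {A} ∩ {A,C,T} = {A} (intersection, +0)
AK@2: {A} ∪ {G} = {A,G} (union, +1)
HJ@2: {A} ∩ {A} = {A} (intersection, +0)
AHJK@2: {A,G} ∩ {A} = {A} (intersection, +0)
BI@2: {C} ∪ {G} = {C,G} (union, +1)
BIN@2: {C,G} ∪ {A} = {A,C,G} (union, +1)
ABHIJKN@2: {A} ∩ {A,C,G} = {A} (intersection, +0)
AK@3: {G} ∪ {C} = {C,G} (union, +1)
HJ@3: {G} ∩ {G} = {G} (intersection, +0)
AHJK@3: {C,G} ∩ {G} = {G} (intersection, +0)
BI@3: {T} ∩ {T} = {T} (intersection, +0)
BIN@3: {T} ∪ {C} = {C,T} (union, +1)
ABHIJKN@3: {G} ∪ {C,T} = {C,G,T} (union, +1)
AK@4: {A} ∪ {T} = {A,T} (union, +1)
HJ@4: {G} ∪ {A} = {A,G} (union, +1)
AHJK@4: {A,T} ∩ {A,G} = {A} (intersection, +0)
BI@4: {G} ∩ {G} = {G} (intersection, +0)
BIN@4: {G} ∪ {T} = {G,T} (union, +1)
ABHIJKN@4: {A} ∪ {G,T} = {A,G,T} (union, +1)
per-site changes: [4, 4, 3, 3, 4]; total = 18

18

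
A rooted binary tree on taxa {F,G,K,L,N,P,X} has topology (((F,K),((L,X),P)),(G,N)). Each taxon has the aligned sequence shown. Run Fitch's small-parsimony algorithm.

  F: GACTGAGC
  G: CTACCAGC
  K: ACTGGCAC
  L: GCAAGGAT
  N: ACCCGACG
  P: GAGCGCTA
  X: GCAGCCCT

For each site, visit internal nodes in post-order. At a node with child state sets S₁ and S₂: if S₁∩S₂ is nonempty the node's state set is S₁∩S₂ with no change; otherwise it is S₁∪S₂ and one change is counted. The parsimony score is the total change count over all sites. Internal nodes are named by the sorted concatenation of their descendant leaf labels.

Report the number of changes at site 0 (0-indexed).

site 0, node FK: F={G} ∪ K={A} → {A,G} (+1)
site 0, node LX: L={G} ∩ X={G} → {G} (+0)
site 0, node LPX: LX={G} ∩ P={G} → {G} (+0)
site 0, node FKLPX: FK={A,G} ∩ LPX={G} → {G} (+0)
site 0, node GN: G={C} ∪ N={A} → {A,C} (+1)
site 0, node FGKLNPX: FKLPX={G} ∪ GN={A,C} → {A,C,G} (+1)
site 1, node FK: F={A} ∪ K={C} → {A,C} (+1)
site 1, node LX: L={C} ∩ X={C} → {C} (+0)
site 1, node LPX: LX={C} ∪ P={A} → {A,C} (+1)
site 1, node FKLPX: FK={A,C} ∩ LPX={A,C} → {A,C} (+0)
site 1, node GN: G={T} ∪ N={C} → {C,T} (+1)
site 1, node FGKLNPX: FKLPX={A,C} ∩ GN={C,T} → {C} (+0)
site 2, node FK: F={C} ∪ K={T} → {C,T} (+1)
site 2, node LX: L={A} ∩ X={A} → {A} (+0)
site 2, node LPX: LX={A} ∪ P={G} → {A,G} (+1)
site 2, node FKLPX: FK={C,T} ∪ LPX={A,G} → {A,C,G,T} (+1)
site 2, node GN: G={A} ∪ N={C} → {A,C} (+1)
site 2, node FGKLNPX: FKLPX={A,C,G,T} ∩ GN={A,C} → {A,C} (+0)
site 3, node FK: F={T} ∪ K={G} → {G,T} (+1)
site 3, node LX: L={A} ∪ X={G} → {A,G} (+1)
site 3, node LPX: LX={A,G} ∪ P={C} → {A,C,G} (+1)
site 3, node FKLPX: FK={G,T} ∩ LPX={A,C,G} → {G} (+0)
site 3, node GN: G={C} ∩ N={C} → {C} (+0)
site 3, node FGKLNPX: FKLPX={G} ∪ GN={C} → {C,G} (+1)
site 4, node FK: F={G} ∩ K={G} → {G} (+0)
site 4, node LX: L={G} ∪ X={C} → {C,G} (+1)
site 4, node LPX: LX={C,G} ∩ P={G} → {G} (+0)
site 4, node FKLPX: FK={G} ∩ LPX={G} → {G} (+0)
site 4, node GN: G={C} ∪ N={G} → {C,G} (+1)
site 4, node FGKLNPX: FKLPX={G} ∩ GN={C,G} → {G} (+0)
site 5, node FK: F={A} ∪ K={C} → {A,C} (+1)
site 5, node LX: L={G} ∪ X={C} → {C,G} (+1)
site 5, node LPX: LX={C,G} ∩ P={C} → {C} (+0)
site 5, node FKLPX: FK={A,C} ∩ LPX={C} → {C} (+0)
site 5, node GN: G={A} ∩ N={A} → {A} (+0)
site 5, node FGKLNPX: FKLPX={C} ∪ GN={A} → {A,C} (+1)
site 6, node FK: F={G} ∪ K={A} → {A,G} (+1)
site 6, node LX: L={A} ∪ X={C} → {A,C} (+1)
site 6, node LPX: LX={A,C} ∪ P={T} → {A,C,T} (+1)
site 6, node FKLPX: FK={A,G} ∩ LPX={A,C,T} → {A} (+0)
site 6, node GN: G={G} ∪ N={C} → {C,G} (+1)
site 6, node FGKLNPX: FKLPX={A} ∪ GN={C,G} → {A,C,G} (+1)
site 7, node FK: F={C} ∩ K={C} → {C} (+0)
site 7, node LX: L={T} ∩ X={T} → {T} (+0)
site 7, node LPX: LX={T} ∪ P={A} → {A,T} (+1)
site 7, node FKLPX: FK={C} ∪ LPX={A,T} → {A,C,T} (+1)
site 7, node GN: G={C} ∪ N={G} → {C,G} (+1)
site 7, node FGKLNPX: FKLPX={A,C,T} ∩ GN={C,G} → {C} (+0)
per-site changes: [3, 3, 4, 4, 2, 3, 5, 3]; total = 27

3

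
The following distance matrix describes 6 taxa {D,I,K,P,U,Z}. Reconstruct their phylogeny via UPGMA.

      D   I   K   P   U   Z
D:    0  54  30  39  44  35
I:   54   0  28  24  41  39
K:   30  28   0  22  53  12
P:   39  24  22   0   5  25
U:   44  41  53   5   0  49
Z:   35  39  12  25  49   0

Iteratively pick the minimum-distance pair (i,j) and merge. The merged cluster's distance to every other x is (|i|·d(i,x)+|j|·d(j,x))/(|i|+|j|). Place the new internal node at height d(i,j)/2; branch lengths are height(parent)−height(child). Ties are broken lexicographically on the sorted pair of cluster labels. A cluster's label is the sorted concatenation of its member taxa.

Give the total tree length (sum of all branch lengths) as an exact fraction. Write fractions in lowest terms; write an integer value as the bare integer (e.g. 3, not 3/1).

iteration 1: select P,U (d=5); attach at lengths (5/2, 5/2); label the merged cluster PU
  updated: d(D,PU)=83/2, d(I,PU)=65/2, d(K,PU)=75/2, d(PU,Z)=37
iteration 2: select K,Z (d=12); attach at lengths (6, 6); label the merged cluster KZ
  updated: d(D,KZ)=65/2, d(I,KZ)=67/2, d(KZ,PU)=149/4
iteration 3: select D,KZ (d=65/2); attach at lengths (65/4, 41/4); label the merged cluster DKZ
  updated: d(DKZ,I)=121/3, d(DKZ,PU)=116/3
iteration 4: select I,PU (d=65/2); attach at lengths (65/4, 55/4); label the merged cluster IPU
  updated: d(DKZ,IPU)=353/9
iteration 5: select DKZ,IPU (d=353/9); attach at lengths (121/36, 121/36); label the merged cluster DIKPUZ
final tree: ((D:65/4,(K:6,Z:6):41/4):121/36,(I:65/4,(P:5/2,U:5/2):55/4):121/36)
total length: 722/9

722/9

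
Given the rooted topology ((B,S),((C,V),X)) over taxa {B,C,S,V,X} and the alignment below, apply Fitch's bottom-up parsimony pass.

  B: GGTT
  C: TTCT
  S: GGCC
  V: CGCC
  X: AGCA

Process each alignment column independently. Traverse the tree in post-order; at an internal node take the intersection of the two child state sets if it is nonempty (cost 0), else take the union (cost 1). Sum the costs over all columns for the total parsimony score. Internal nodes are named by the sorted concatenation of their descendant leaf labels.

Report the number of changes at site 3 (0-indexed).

3

site 0, node BS: B={G} ∩ S={G} → {G} (+0)
site 0, node CV: C={T} ∪ V={C} → {C,T} (+1)
site 0, node CVX: CV={C,T} ∪ X={A} → {A,C,T} (+1)
site 0, node BCSVX: BS={G} ∪ CVX={A,C,T} → {A,C,G,T} (+1)
site 1, node BS: B={G} ∩ S={G} → {G} (+0)
site 1, node CV: C={T} ∪ V={G} → {G,T} (+1)
site 1, node CVX: CV={G,T} ∩ X={G} → {G} (+0)
site 1, node BCSVX: BS={G} ∩ CVX={G} → {G} (+0)
site 2, node BS: B={T} ∪ S={C} → {C,T} (+1)
site 2, node CV: C={C} ∩ V={C} → {C} (+0)
site 2, node CVX: CV={C} ∩ X={C} → {C} (+0)
site 2, node BCSVX: BS={C,T} ∩ CVX={C} → {C} (+0)
site 3, node BS: B={T} ∪ S={C} → {C,T} (+1)
site 3, node CV: C={T} ∪ V={C} → {C,T} (+1)
site 3, node CVX: CV={C,T} ∪ X={A} → {A,C,T} (+1)
site 3, node BCSVX: BS={C,T} ∩ CVX={A,C,T} → {C,T} (+0)
per-site changes: [3, 1, 1, 3]; total = 8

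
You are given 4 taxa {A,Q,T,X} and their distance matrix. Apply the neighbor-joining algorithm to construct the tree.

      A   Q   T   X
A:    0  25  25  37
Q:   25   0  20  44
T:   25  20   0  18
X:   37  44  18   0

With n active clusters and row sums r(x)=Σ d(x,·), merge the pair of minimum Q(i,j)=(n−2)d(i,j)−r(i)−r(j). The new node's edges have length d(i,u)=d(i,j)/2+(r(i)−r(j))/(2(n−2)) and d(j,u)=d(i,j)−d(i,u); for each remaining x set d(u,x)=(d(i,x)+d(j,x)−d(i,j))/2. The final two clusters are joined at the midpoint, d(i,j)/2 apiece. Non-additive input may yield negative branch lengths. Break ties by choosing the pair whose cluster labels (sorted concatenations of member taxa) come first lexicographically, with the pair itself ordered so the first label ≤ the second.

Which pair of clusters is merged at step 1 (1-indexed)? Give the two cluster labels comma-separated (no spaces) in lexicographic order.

1. join A+Q (d=25, Q=-126) ⇒ AQ; edges |A|=12, |Q|=13
  updated: d(AQ,T)=10, d(AQ,X)=28
2. join AQ+T (d=10, Q=-56) ⇒ AQT; edges |AQ|=10, |T|=0
  updated: d(AQT,X)=18
3. join AQT+X (d=18) ⇒ AQTX; edges |AQT|=9, |X|=9
final tree: (((A:12,Q:13):10,T:0):9,X:9)
total length: 53

A,Q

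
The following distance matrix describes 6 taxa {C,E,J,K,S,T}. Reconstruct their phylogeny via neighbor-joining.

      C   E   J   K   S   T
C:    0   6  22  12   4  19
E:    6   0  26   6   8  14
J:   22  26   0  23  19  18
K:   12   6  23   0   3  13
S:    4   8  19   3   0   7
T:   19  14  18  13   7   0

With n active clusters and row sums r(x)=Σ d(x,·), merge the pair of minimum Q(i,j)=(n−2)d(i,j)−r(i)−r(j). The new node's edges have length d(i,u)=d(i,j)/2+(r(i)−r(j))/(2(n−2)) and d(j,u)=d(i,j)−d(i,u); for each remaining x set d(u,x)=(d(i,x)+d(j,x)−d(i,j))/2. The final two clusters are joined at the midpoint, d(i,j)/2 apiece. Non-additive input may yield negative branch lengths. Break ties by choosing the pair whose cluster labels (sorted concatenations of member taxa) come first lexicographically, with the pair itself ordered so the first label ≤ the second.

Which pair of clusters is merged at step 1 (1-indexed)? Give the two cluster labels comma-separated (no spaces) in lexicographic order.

iteration 1: select J,T (d=18, Q=-107); attach at lengths (109/8, 35/8); label the merged cluster JT
  updated: d(C,JT)=23/2, d(E,JT)=11, d(JT,K)=9, d(JT,S)=4
iteration 2: select C,E (d=6, Q=-93/2); attach at lengths (41/12, 31/12); label the merged cluster CE
  updated: d(CE,JT)=33/4, d(CE,K)=6, d(CE,S)=3
iteration 3: select CE,K (d=6, Q=-93/4); attach at lengths (45/16, 51/16); label the merged cluster CEK
  updated: d(CEK,JT)=45/8, d(CEK,S)=0
iteration 4: select CEK,JT (d=45/8, Q=-77/8); attach at lengths (13/16, 77/16); label the merged cluster CEJKT
  updated: d(CEJKT,S)=-13/16
iteration 5: select CEJKT,S (d=-13/16); attach at lengths (-13/32, -13/32); label the merged cluster CEJKST
final tree: ((((C:41/12,E:31/12):45/16,K:51/16):13/16,(J:109/8,T:35/8):77/16):-13/32,S:-13/32)
total length: 557/16

J,T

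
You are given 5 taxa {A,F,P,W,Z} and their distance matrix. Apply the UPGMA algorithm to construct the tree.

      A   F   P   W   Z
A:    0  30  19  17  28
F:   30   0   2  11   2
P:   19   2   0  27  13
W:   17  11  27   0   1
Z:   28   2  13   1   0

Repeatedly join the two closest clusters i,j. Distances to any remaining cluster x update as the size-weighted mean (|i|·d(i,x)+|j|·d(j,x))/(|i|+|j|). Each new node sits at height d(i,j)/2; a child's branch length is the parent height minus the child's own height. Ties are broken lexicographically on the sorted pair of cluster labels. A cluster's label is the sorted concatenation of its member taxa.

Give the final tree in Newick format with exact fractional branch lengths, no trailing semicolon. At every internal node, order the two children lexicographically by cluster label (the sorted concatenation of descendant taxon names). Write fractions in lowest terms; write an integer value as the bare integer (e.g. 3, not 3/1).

step 1: merge (W,Z) at d=1; branch lengths W→1/2, Z→1/2; new cluster WZ
  updated: d(A,WZ)=45/2, d(F,WZ)=13/2, d(P,WZ)=20
step 2: merge (F,P) at d=2; branch lengths F→1, P→1; new cluster FP
  updated: d(A,FP)=49/2, d(FP,WZ)=53/4
step 3: merge (FP,WZ) at d=53/4; branch lengths FP→45/8, WZ→49/8; new cluster FPWZ
  updated: d(A,FPWZ)=47/2
step 4: merge (A,FPWZ) at d=47/2; branch lengths A→47/4, FPWZ→41/8; new cluster AFPWZ
final tree: (A:47/4,((F:1,P:1):45/8,(W:1/2,Z:1/2):49/8):41/8)
total length: 253/8

(A:47/4,((F:1,P:1):45/8,(W:1/2,Z:1/2):49/8):41/8)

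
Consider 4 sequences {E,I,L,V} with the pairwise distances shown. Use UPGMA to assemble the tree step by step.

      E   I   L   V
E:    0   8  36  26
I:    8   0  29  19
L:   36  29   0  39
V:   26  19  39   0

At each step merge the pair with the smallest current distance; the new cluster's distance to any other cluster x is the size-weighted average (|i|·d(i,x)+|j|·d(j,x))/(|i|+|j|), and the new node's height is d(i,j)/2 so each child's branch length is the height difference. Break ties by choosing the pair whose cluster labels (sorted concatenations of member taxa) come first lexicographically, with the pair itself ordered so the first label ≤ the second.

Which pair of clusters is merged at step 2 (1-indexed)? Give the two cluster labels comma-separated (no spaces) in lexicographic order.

iteration 1: select E,I (d=8); attach at lengths (4, 4); label the merged cluster EI
  updated: d(EI,L)=65/2, d(EI,V)=45/2
iteration 2: select EI,V (d=45/2); attach at lengths (29/4, 45/4); label the merged cluster EIV
  updated: d(EIV,L)=104/3
iteration 3: select EIV,L (d=104/3); attach at lengths (73/12, 52/3); label the merged cluster EILV
final tree: (((E:4,I:4):29/4,V:45/4):73/12,L:52/3)
total length: 599/12

EI,V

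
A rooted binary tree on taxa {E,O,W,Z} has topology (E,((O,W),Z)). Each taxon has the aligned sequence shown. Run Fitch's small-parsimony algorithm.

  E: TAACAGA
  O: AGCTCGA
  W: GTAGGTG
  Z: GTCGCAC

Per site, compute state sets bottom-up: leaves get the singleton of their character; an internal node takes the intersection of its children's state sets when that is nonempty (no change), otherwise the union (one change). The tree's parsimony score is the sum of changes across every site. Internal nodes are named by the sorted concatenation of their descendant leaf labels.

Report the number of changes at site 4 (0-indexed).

2

site 0, node OW: O={A} ∪ W={G} → {A,G} (+1)
site 0, node OWZ: OW={A,G} ∩ Z={G} → {G} (+0)
site 0, node EOWZ: E={T} ∪ OWZ={G} → {G,T} (+1)
site 1, node OW: O={G} ∪ W={T} → {G,T} (+1)
site 1, node OWZ: OW={G,T} ∩ Z={T} → {T} (+0)
site 1, node EOWZ: E={A} ∪ OWZ={T} → {A,T} (+1)
site 2, node OW: O={C} ∪ W={A} → {A,C} (+1)
site 2, node OWZ: OW={A,C} ∩ Z={C} → {C} (+0)
site 2, node EOWZ: E={A} ∪ OWZ={C} → {A,C} (+1)
site 3, node OW: O={T} ∪ W={G} → {G,T} (+1)
site 3, node OWZ: OW={G,T} ∩ Z={G} → {G} (+0)
site 3, node EOWZ: E={C} ∪ OWZ={G} → {C,G} (+1)
site 4, node OW: O={C} ∪ W={G} → {C,G} (+1)
site 4, node OWZ: OW={C,G} ∩ Z={C} → {C} (+0)
site 4, node EOWZ: E={A} ∪ OWZ={C} → {A,C} (+1)
site 5, node OW: O={G} ∪ W={T} → {G,T} (+1)
site 5, node OWZ: OW={G,T} ∪ Z={A} → {A,G,T} (+1)
site 5, node EOWZ: E={G} ∩ OWZ={A,G,T} → {G} (+0)
site 6, node OW: O={A} ∪ W={G} → {A,G} (+1)
site 6, node OWZ: OW={A,G} ∪ Z={C} → {A,C,G} (+1)
site 6, node EOWZ: E={A} ∩ OWZ={A,C,G} → {A} (+0)
per-site changes: [2, 2, 2, 2, 2, 2, 2]; total = 14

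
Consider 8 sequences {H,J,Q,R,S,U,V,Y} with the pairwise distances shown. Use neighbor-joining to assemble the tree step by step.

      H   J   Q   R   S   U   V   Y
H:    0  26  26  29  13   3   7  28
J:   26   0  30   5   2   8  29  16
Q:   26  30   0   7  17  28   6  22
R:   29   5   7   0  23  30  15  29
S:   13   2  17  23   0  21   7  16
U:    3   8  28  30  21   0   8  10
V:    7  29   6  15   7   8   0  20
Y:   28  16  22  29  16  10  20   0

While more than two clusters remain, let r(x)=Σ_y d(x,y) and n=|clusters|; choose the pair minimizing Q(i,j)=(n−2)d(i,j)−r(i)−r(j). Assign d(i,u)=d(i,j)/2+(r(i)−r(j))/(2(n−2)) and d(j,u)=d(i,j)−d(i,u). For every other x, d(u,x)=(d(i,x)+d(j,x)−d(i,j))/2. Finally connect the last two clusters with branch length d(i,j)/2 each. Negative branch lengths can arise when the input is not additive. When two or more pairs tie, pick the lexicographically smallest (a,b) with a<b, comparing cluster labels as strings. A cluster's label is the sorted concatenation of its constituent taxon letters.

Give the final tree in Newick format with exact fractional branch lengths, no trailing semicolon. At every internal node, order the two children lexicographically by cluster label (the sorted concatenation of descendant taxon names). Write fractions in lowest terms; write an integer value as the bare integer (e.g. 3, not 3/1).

step 1: merge (Q,R) at d=7, Q=-232; branch lengths Q→10/3, R→11/3; new cluster QR
  updated: d(H,QR)=24, d(J,QR)=14, d(QR,S)=33/2, d(QR,U)=51/2, d(QR,V)=7, d(QR,Y)=22
step 2: merge (H,U) at d=3, Q=-323/2; branch lengths H→81/20, U→-21/20; new cluster HU
  updated: d(HU,J)=31/2, d(HU,QR)=93/4, d(HU,S)=31/2, d(HU,V)=6, d(HU,Y)=35/2
step 3: merge (J,S) at d=2, Q=-251/2; branch lengths J→55/16, S→-23/16; new cluster JS
  updated: d(HU,JS)=29/2, d(JS,QR)=57/4, d(JS,V)=17, d(JS,Y)=15
step 4: merge (QR,V) at d=7, Q=-191/2; branch lengths QR→25/4, V→3/4; new cluster QRV
  updated: d(HU,QRV)=89/8, d(JS,QRV)=97/8, d(QRV,Y)=35/2
step 5: merge (HU,QRV) at d=89/8, Q=-493/8; branch lengths HU→197/32, QRV→159/32; new cluster HQRUV
  updated: d(HQRUV,JS)=31/4, d(HQRUV,Y)=191/16
step 6: merge (HQRUV,JS) at d=31/4, Q=-555/16; branch lengths HQRUV→75/32, JS→173/32; new cluster HJQRSUV
  updated: d(HJQRSUV,Y)=307/32
step 7: merge (HJQRSUV,Y) at d=307/32; branch lengths HJQRSUV→307/64, Y→307/64; new cluster HJQRSUVY
final tree: ((((H:81/20,U:-21/20):197/32,((Q:10/3,R:11/3):25/4,V:3/4):159/32):75/32,(J:55/16,S:-23/16):173/32):307/64,Y:307/64)
total length: 1519/32

((((H:81/20,U:-21/20):197/32,((Q:10/3,R:11/3):25/4,V:3/4):159/32):75/32,(J:55/16,S:-23/16):173/32):307/64,Y:307/64)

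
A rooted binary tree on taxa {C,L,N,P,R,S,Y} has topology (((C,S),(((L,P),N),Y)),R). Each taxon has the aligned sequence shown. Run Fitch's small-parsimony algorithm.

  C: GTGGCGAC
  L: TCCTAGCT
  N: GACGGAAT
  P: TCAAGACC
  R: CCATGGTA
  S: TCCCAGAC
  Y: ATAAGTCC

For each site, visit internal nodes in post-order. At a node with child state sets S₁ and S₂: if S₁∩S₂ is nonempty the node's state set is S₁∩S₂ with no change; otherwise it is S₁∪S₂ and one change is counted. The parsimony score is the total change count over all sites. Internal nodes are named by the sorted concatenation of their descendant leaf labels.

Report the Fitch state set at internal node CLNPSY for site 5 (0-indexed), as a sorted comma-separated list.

site 0, node CS: C={G} ∪ S={T} → {G,T} (+1)
site 0, node LP: L={T} ∩ P={T} → {T} (+0)
site 0, node LNP: LP={T} ∪ N={G} → {G,T} (+1)
site 0, node LNPY: LNP={G,T} ∪ Y={A} → {A,G,T} (+1)
site 0, node CLNPSY: CS={G,T} ∩ LNPY={A,G,T} → {G,T} (+0)
site 0, node CLNPRSY: CLNPSY={G,T} ∪ R={C} → {C,G,T} (+1)
site 1, node CS: C={T} ∪ S={C} → {C,T} (+1)
site 1, node LP: L={C} ∩ P={C} → {C} (+0)
site 1, node LNP: LP={C} ∪ N={A} → {A,C} (+1)
site 1, node LNPY: LNP={A,C} ∪ Y={T} → {A,C,T} (+1)
site 1, node CLNPSY: CS={C,T} ∩ LNPY={A,C,T} → {C,T} (+0)
site 1, node CLNPRSY: CLNPSY={C,T} ∩ R={C} → {C} (+0)
site 2, node CS: C={G} ∪ S={C} → {C,G} (+1)
site 2, node LP: L={C} ∪ P={A} → {A,C} (+1)
site 2, node LNP: LP={A,C} ∩ N={C} → {C} (+0)
site 2, node LNPY: LNP={C} ∪ Y={A} → {A,C} (+1)
site 2, node CLNPSY: CS={C,G} ∩ LNPY={A,C} → {C} (+0)
site 2, node CLNPRSY: CLNPSY={C} ∪ R={A} → {A,C} (+1)
site 3, node CS: C={G} ∪ S={C} → {C,G} (+1)
site 3, node LP: L={T} ∪ P={A} → {A,T} (+1)
site 3, node LNP: LP={A,T} ∪ N={G} → {A,G,T} (+1)
site 3, node LNPY: LNP={A,G,T} ∩ Y={A} → {A} (+0)
site 3, node CLNPSY: CS={C,G} ∪ LNPY={A} → {A,C,G} (+1)
site 3, node CLNPRSY: CLNPSY={A,C,G} ∪ R={T} → {A,C,G,T} (+1)
site 4, node CS: C={C} ∪ S={A} → {A,C} (+1)
site 4, node LP: L={A} ∪ P={G} → {A,G} (+1)
site 4, node LNP: LP={A,G} ∩ N={G} → {G} (+0)
site 4, node LNPY: LNP={G} ∩ Y={G} → {G} (+0)
site 4, node CLNPSY: CS={A,C} ∪ LNPY={G} → {A,C,G} (+1)
site 4, node CLNPRSY: CLNPSY={A,C,G} ∩ R={G} → {G} (+0)
site 5, node CS: C={G} ∩ S={G} → {G} (+0)
site 5, node LP: L={G} ∪ P={A} → {A,G} (+1)
site 5, node LNP: LP={A,G} ∩ N={A} → {A} (+0)
site 5, node LNPY: LNP={A} ∪ Y={T} → {A,T} (+1)
site 5, node CLNPSY: CS={G} ∪ LNPY={A,T} → {A,G,T} (+1)
site 5, node CLNPRSY: CLNPSY={A,G,T} ∩ R={G} → {G} (+0)
site 6, node CS: C={A} ∩ S={A} → {A} (+0)
site 6, node LP: L={C} ∩ P={C} → {C} (+0)
site 6, node LNP: LP={C} ∪ N={A} → {A,C} (+1)
site 6, node LNPY: LNP={A,C} ∩ Y={C} → {C} (+0)
site 6, node CLNPSY: CS={A} ∪ LNPY={C} → {A,C} (+1)
site 6, node CLNPRSY: CLNPSY={A,C} ∪ R={T} → {A,C,T} (+1)
site 7, node CS: C={C} ∩ S={C} → {C} (+0)
site 7, node LP: L={T} ∪ P={C} → {C,T} (+1)
site 7, node LNP: LP={C,T} ∩ N={T} → {T} (+0)
site 7, node LNPY: LNP={T} ∪ Y={C} → {C,T} (+1)
site 7, node CLNPSY: CS={C} ∩ LNPY={C,T} → {C} (+0)
site 7, node CLNPRSY: CLNPSY={C} ∪ R={A} → {A,C} (+1)
per-site changes: [4, 3, 4, 5, 3, 3, 3, 3]; total = 28

A,G,T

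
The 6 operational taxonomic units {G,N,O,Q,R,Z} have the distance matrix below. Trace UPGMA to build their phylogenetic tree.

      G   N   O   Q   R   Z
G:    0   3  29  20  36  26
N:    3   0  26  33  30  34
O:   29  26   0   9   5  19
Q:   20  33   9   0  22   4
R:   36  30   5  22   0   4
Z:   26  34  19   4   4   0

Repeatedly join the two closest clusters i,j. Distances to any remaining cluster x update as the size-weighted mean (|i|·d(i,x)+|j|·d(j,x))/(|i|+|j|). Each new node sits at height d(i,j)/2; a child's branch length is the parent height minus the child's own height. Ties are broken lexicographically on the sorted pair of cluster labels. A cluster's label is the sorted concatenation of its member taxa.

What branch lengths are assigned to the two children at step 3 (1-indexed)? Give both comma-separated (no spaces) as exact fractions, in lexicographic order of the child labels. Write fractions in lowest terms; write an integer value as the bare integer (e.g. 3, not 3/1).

iteration 1: select G,N (d=3); attach at lengths (3/2, 3/2); label the merged cluster GN
  updated: d(GN,O)=55/2, d(GN,Q)=53/2, d(GN,R)=33, d(GN,Z)=30
iteration 2: select Q,Z (d=4); attach at lengths (2, 2); label the merged cluster QZ
  updated: d(GN,QZ)=113/4, d(O,QZ)=14, d(QZ,R)=13
iteration 3: select O,R (d=5); attach at lengths (5/2, 5/2); label the merged cluster OR
  updated: d(GN,OR)=121/4, d(OR,QZ)=27/2
iteration 4: select OR,QZ (d=27/2); attach at lengths (17/4, 19/4); label the merged cluster OQRZ
  updated: d(GN,OQRZ)=117/4
iteration 5: select GN,OQRZ (d=117/4); attach at lengths (105/8, 63/8); label the merged cluster GNOQRZ
final tree: ((G:3/2,N:3/2):105/8,((O:5/2,R:5/2):17/4,(Q:2,Z:2):19/4):63/8)
total length: 42

5/2,5/2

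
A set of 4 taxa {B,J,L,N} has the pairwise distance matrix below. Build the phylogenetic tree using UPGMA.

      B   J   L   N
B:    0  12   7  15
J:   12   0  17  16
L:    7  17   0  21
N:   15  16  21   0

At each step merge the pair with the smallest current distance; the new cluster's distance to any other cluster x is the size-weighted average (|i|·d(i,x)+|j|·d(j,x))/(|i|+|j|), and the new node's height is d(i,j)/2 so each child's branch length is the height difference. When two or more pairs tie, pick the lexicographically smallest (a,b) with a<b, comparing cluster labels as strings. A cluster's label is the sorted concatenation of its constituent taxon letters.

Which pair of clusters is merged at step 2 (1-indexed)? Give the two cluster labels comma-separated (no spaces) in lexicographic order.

BL,J

step 1: merge (B,L) at d=7; branch lengths B→7/2, L→7/2; new cluster BL
  updated: d(BL,J)=29/2, d(BL,N)=18
step 2: merge (BL,J) at d=29/2; branch lengths BL→15/4, J→29/4; new cluster BJL
  updated: d(BJL,N)=52/3
step 3: merge (BJL,N) at d=52/3; branch lengths BJL→17/12, N→26/3; new cluster BJLN
final tree: (((B:7/2,L:7/2):15/4,J:29/4):17/12,N:26/3)
total length: 337/12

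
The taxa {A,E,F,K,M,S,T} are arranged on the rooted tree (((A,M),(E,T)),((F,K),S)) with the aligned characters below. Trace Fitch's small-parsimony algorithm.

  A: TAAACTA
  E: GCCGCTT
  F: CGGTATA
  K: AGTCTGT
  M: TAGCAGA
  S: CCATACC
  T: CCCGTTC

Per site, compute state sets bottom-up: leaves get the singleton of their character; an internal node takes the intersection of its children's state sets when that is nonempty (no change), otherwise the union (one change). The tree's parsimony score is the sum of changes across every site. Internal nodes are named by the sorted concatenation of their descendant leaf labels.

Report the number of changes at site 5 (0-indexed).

3

site 0, node AM: A={T} ∩ M={T} → {T} (+0)
site 0, node ET: E={G} ∪ T={C} → {C,G} (+1)
site 0, node AEMT: AM={T} ∪ ET={C,G} → {C,G,T} (+1)
site 0, node FK: F={C} ∪ K={A} → {A,C} (+1)
site 0, node FKS: FK={A,C} ∩ S={C} → {C} (+0)
site 0, node AEFKMST: AEMT={C,G,T} ∩ FKS={C} → {C} (+0)
site 1, node AM: A={A} ∩ M={A} → {A} (+0)
site 1, node ET: E={C} ∩ T={C} → {C} (+0)
site 1, node AEMT: AM={A} ∪ ET={C} → {A,C} (+1)
site 1, node FK: F={G} ∩ K={G} → {G} (+0)
site 1, node FKS: FK={G} ∪ S={C} → {C,G} (+1)
site 1, node AEFKMST: AEMT={A,C} ∩ FKS={C,G} → {C} (+0)
site 2, node AM: A={A} ∪ M={G} → {A,G} (+1)
site 2, node ET: E={C} ∩ T={C} → {C} (+0)
site 2, node AEMT: AM={A,G} ∪ ET={C} → {A,C,G} (+1)
site 2, node FK: F={G} ∪ K={T} → {G,T} (+1)
site 2, node FKS: FK={G,T} ∪ S={A} → {A,G,T} (+1)
site 2, node AEFKMST: AEMT={A,C,G} ∩ FKS={A,G,T} → {A,G} (+0)
site 3, node AM: A={A} ∪ M={C} → {A,C} (+1)
site 3, node ET: E={G} ∩ T={G} → {G} (+0)
site 3, node AEMT: AM={A,C} ∪ ET={G} → {A,C,G} (+1)
site 3, node FK: F={T} ∪ K={C} → {C,T} (+1)
site 3, node FKS: FK={C,T} ∩ S={T} → {T} (+0)
site 3, node AEFKMST: AEMT={A,C,G} ∪ FKS={T} → {A,C,G,T} (+1)
site 4, node AM: A={C} ∪ M={A} → {A,C} (+1)
site 4, node ET: E={C} ∪ T={T} → {C,T} (+1)
site 4, node AEMT: AM={A,C} ∩ ET={C,T} → {C} (+0)
site 4, node FK: F={A} ∪ K={T} → {A,T} (+1)
site 4, node FKS: FK={A,T} ∩ S={A} → {A} (+0)
site 4, node AEFKMST: AEMT={C} ∪ FKS={A} → {A,C} (+1)
site 5, node AM: A={T} ∪ M={G} → {G,T} (+1)
site 5, node ET: E={T} ∩ T={T} → {T} (+0)
site 5, node AEMT: AM={G,T} ∩ ET={T} → {T} (+0)
site 5, node FK: F={T} ∪ K={G} → {G,T} (+1)
site 5, node FKS: FK={G,T} ∪ S={C} → {C,G,T} (+1)
site 5, node AEFKMST: AEMT={T} ∩ FKS={C,G,T} → {T} (+0)
site 6, node AM: A={A} ∩ M={A} → {A} (+0)
site 6, node ET: E={T} ∪ T={C} → {C,T} (+1)
site 6, node AEMT: AM={A} ∪ ET={C,T} → {A,C,T} (+1)
site 6, node FK: F={A} ∪ K={T} → {A,T} (+1)
site 6, node FKS: FK={A,T} ∪ S={C} → {A,C,T} (+1)
site 6, node AEFKMST: AEMT={A,C,T} ∩ FKS={A,C,T} → {A,C,T} (+0)
per-site changes: [3, 2, 4, 4, 4, 3, 4]; total = 24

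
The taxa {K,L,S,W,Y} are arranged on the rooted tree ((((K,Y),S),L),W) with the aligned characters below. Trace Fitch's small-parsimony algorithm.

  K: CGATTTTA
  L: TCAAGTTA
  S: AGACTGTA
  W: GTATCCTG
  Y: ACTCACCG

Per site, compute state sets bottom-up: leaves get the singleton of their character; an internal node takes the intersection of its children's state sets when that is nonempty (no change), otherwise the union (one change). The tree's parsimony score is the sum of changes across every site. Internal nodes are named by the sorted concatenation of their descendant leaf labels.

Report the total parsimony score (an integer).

site 0, node KY: K={C} ∪ Y={A} → {A,C} (+1)
site 0, node KSY: KY={A,C} ∩ S={A} → {A} (+0)
site 0, node KLSY: KSY={A} ∪ L={T} → {A,T} (+1)
site 0, node KLSWY: KLSY={A,T} ∪ W={G} → {A,G,T} (+1)
site 1, node KY: K={G} ∪ Y={C} → {C,G} (+1)
site 1, node KSY: KY={C,G} ∩ S={G} → {G} (+0)
site 1, node KLSY: KSY={G} ∪ L={C} → {C,G} (+1)
site 1, node KLSWY: KLSY={C,G} ∪ W={T} → {C,G,T} (+1)
site 2, node KY: K={A} ∪ Y={T} → {A,T} (+1)
site 2, node KSY: KY={A,T} ∩ S={A} → {A} (+0)
site 2, node KLSY: KSY={A} ∩ L={A} → {A} (+0)
site 2, node KLSWY: KLSY={A} ∩ W={A} → {A} (+0)
site 3, node KY: K={T} ∪ Y={C} → {C,T} (+1)
site 3, node KSY: KY={C,T} ∩ S={C} → {C} (+0)
site 3, node KLSY: KSY={C} ∪ L={A} → {A,C} (+1)
site 3, node KLSWY: KLSY={A,C} ∪ W={T} → {A,C,T} (+1)
site 4, node KY: K={T} ∪ Y={A} → {A,T} (+1)
site 4, node KSY: KY={A,T} ∩ S={T} → {T} (+0)
site 4, node KLSY: KSY={T} ∪ L={G} → {G,T} (+1)
site 4, node KLSWY: KLSY={G,T} ∪ W={C} → {C,G,T} (+1)
site 5, node KY: K={T} ∪ Y={C} → {C,T} (+1)
site 5, node KSY: KY={C,T} ∪ S={G} → {C,G,T} (+1)
site 5, node KLSY: KSY={C,G,T} ∩ L={T} → {T} (+0)
site 5, node KLSWY: KLSY={T} ∪ W={C} → {C,T} (+1)
site 6, node KY: K={T} ∪ Y={C} → {C,T} (+1)
site 6, node KSY: KY={C,T} ∩ S={T} → {T} (+0)
site 6, node KLSY: KSY={T} ∩ L={T} → {T} (+0)
site 6, node KLSWY: KLSY={T} ∩ W={T} → {T} (+0)
site 7, node KY: K={A} ∪ Y={G} → {A,G} (+1)
site 7, node KSY: KY={A,G} ∩ S={A} → {A} (+0)
site 7, node KLSY: KSY={A} ∩ L={A} → {A} (+0)
site 7, node KLSWY: KLSY={A} ∪ W={G} → {A,G} (+1)
per-site changes: [3, 3, 1, 3, 3, 3, 1, 2]; total = 19

19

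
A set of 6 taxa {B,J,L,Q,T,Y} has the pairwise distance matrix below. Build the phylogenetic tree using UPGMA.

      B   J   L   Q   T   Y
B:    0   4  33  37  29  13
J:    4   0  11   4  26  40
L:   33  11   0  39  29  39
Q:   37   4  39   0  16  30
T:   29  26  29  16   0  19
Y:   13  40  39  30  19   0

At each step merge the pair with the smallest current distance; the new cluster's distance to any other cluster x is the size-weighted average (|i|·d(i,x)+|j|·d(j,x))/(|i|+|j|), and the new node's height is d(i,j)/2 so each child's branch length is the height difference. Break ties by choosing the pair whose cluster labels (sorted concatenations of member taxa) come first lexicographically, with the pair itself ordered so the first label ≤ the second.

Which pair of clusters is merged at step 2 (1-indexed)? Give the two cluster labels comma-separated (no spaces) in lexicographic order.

Q,T

step 1: merge (B,J) at d=4; branch lengths B→2, J→2; new cluster BJ
  updated: d(BJ,L)=22, d(BJ,Q)=41/2, d(BJ,T)=55/2, d(BJ,Y)=53/2
step 2: merge (Q,T) at d=16; branch lengths Q→8, T→8; new cluster QT
  updated: d(BJ,QT)=24, d(L,QT)=34, d(QT,Y)=49/2
step 3: merge (BJ,L) at d=22; branch lengths BJ→9, L→11; new cluster BJL
  updated: d(BJL,QT)=82/3, d(BJL,Y)=92/3
step 4: merge (QT,Y) at d=49/2; branch lengths QT→17/4, Y→49/4; new cluster QTY
  updated: d(BJL,QTY)=256/9
step 5: merge (BJL,QTY) at d=256/9; branch lengths BJL→29/9, QTY→71/36; new cluster BJLQTY
final tree: (((B:2,J:2):9,L:11):29/9,((Q:8,T:8):17/4,Y:49/4):71/36)
total length: 2221/36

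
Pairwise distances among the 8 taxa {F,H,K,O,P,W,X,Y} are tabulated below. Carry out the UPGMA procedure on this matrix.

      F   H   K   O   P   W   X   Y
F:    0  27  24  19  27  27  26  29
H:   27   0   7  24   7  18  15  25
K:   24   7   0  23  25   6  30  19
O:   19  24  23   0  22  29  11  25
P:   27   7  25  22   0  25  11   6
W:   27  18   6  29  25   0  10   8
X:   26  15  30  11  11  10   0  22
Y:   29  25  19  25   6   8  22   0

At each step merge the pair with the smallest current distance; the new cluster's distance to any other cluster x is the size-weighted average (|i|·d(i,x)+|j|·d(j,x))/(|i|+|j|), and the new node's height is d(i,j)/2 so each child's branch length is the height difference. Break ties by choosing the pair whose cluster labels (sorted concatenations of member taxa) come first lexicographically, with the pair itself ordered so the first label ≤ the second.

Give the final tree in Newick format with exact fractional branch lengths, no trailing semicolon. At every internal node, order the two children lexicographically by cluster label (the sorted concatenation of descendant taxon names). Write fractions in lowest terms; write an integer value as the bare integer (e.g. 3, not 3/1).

(F:179/14,(((H:25/4,(K:3,W:3):13/4):17/6,(P:3,Y:3):73/12):22/15,(O:11/2,X:11/2):101/20):313/140)

1. join K+W (d=6) ⇒ KW; edges |K|=3, |W|=3
  updated: d(F,KW)=51/2, d(H,KW)=25/2, d(KW,O)=26, d(KW,P)=25, d(KW,X)=20, d(KW,Y)=27/2
2. join P+Y (d=6) ⇒ PY; edges |P|=3, |Y|=3
  updated: d(F,PY)=28, d(H,PY)=16, d(KW,PY)=77/4, d(O,PY)=47/2, d(PY,X)=33/2
3. join O+X (d=11) ⇒ OX; edges |O|=11/2, |X|=11/2
  updated: d(F,OX)=45/2, d(H,OX)=39/2, d(KW,OX)=23, d(OX,PY)=20
4. join H+KW (d=25/2) ⇒ HKW; edges |H|=25/4, |KW|=13/4
  updated: d(F,HKW)=26, d(HKW,OX)=131/6, d(HKW,PY)=109/6
5. join HKW+PY (d=109/6) ⇒ HKPWY; edges |HKW|=17/6, |PY|=73/12
  updated: d(F,HKPWY)=134/5, d(HKPWY,OX)=211/10
6. join HKPWY+OX (d=211/10) ⇒ HKOPWXY; edges |HKPWY|=22/15, |OX|=101/20
  updated: d(F,HKOPWXY)=179/7
7. join F+HKOPWXY (d=179/7) ⇒ FHKOPWXY; edges |F|=179/14, |HKOPWXY|=313/140
final tree: (F:179/14,(((H:25/4,(K:3,W:3):13/4):17/6,(P:3,Y:3):73/12):22/15,(O:11/2,X:11/2):101/20):313/140)
total length: 26441/420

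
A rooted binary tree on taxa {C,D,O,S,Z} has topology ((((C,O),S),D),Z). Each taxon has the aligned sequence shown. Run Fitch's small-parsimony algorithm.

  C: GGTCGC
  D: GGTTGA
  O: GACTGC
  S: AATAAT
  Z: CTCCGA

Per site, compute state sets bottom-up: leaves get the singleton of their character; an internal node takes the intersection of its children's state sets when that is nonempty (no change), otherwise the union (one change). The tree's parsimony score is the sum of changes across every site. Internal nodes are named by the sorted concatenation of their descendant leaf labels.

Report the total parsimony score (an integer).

13

CO@0: {G} ∩ {G} = {G} (intersection, +0)
COS@0: {G} ∪ {A} = {A,G} (union, +1)
CDOS@0: {A,G} ∩ {G} = {G} (intersection, +0)
CDOSZ@0: {G} ∪ {C} = {C,G} (union, +1)
CO@1: {G} ∪ {A} = {A,G} (union, +1)
COS@1: {A,G} ∩ {A} = {A} (intersection, +0)
CDOS@1: {A} ∪ {G} = {A,G} (union, +1)
CDOSZ@1: {A,G} ∪ {T} = {A,G,T} (union, +1)
CO@2: {T} ∪ {C} = {C,T} (union, +1)
COS@2: {C,T} ∩ {T} = {T} (intersection, +0)
CDOS@2: {T} ∩ {T} = {T} (intersection, +0)
CDOSZ@2: {T} ∪ {C} = {C,T} (union, +1)
CO@3: {C} ∪ {T} = {C,T} (union, +1)
COS@3: {C,T} ∪ {A} = {A,C,T} (union, +1)
CDOS@3: {A,C,T} ∩ {T} = {T} (intersection, +0)
CDOSZ@3: {T} ∪ {C} = {C,T} (union, +1)
CO@4: {G} ∩ {G} = {G} (intersection, +0)
COS@4: {G} ∪ {A} = {A,G} (union, +1)
CDOS@4: {A,G} ∩ {G} = {G} (intersection, +0)
CDOSZ@4: {G} ∩ {G} = {G} (intersection, +0)
CO@5: {C} ∩ {C} = {C} (intersection, +0)
COS@5: {C} ∪ {T} = {C,T} (union, +1)
CDOS@5: {C,T} ∪ {A} = {A,C,T} (union, +1)
CDOSZ@5: {A,C,T} ∩ {A} = {A} (intersection, +0)
per-site changes: [2, 3, 2, 3, 1, 2]; total = 13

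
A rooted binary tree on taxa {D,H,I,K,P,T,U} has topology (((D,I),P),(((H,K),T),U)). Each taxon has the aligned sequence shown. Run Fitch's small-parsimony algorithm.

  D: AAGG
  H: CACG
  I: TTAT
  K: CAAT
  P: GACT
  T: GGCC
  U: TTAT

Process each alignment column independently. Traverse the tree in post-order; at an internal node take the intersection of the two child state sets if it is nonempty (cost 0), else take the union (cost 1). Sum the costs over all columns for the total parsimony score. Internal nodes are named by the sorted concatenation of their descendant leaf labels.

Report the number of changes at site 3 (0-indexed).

3

[col 0] DI: children D:{A}, I:{T} ∪→ {A,T}; cost 1
[col 0] DIP: children DI:{A,T}, P:{G} ∪→ {A,G,T}; cost 1
[col 0] HK: children H:{C}, K:{C} ∩→ {C}; cost 0
[col 0] HKT: children HK:{C}, T:{G} ∪→ {C,G}; cost 1
[col 0] HKTU: children HKT:{C,G}, U:{T} ∪→ {C,G,T}; cost 1
[col 0] DHIKPTU: children DIP:{A,G,T}, HKTU:{C,G,T} ∩→ {G,T}; cost 0
[col 1] DI: children D:{A}, I:{T} ∪→ {A,T}; cost 1
[col 1] DIP: children DI:{A,T}, P:{A} ∩→ {A}; cost 0
[col 1] HK: children H:{A}, K:{A} ∩→ {A}; cost 0
[col 1] HKT: children HK:{A}, T:{G} ∪→ {A,G}; cost 1
[col 1] HKTU: children HKT:{A,G}, U:{T} ∪→ {A,G,T}; cost 1
[col 1] DHIKPTU: children DIP:{A}, HKTU:{A,G,T} ∩→ {A}; cost 0
[col 2] DI: children D:{G}, I:{A} ∪→ {A,G}; cost 1
[col 2] DIP: children DI:{A,G}, P:{C} ∪→ {A,C,G}; cost 1
[col 2] HK: children H:{C}, K:{A} ∪→ {A,C}; cost 1
[col 2] HKT: children HK:{A,C}, T:{C} ∩→ {C}; cost 0
[col 2] HKTU: children HKT:{C}, U:{A} ∪→ {A,C}; cost 1
[col 2] DHIKPTU: children DIP:{A,C,G}, HKTU:{A,C} ∩→ {A,C}; cost 0
[col 3] DI: children D:{G}, I:{T} ∪→ {G,T}; cost 1
[col 3] DIP: children DI:{G,T}, P:{T} ∩→ {T}; cost 0
[col 3] HK: children H:{G}, K:{T} ∪→ {G,T}; cost 1
[col 3] HKT: children HK:{G,T}, T:{C} ∪→ {C,G,T}; cost 1
[col 3] HKTU: children HKT:{C,G,T}, U:{T} ∩→ {T}; cost 0
[col 3] DHIKPTU: children DIP:{T}, HKTU:{T} ∩→ {T}; cost 0
per-site changes: [4, 3, 4, 3]; total = 14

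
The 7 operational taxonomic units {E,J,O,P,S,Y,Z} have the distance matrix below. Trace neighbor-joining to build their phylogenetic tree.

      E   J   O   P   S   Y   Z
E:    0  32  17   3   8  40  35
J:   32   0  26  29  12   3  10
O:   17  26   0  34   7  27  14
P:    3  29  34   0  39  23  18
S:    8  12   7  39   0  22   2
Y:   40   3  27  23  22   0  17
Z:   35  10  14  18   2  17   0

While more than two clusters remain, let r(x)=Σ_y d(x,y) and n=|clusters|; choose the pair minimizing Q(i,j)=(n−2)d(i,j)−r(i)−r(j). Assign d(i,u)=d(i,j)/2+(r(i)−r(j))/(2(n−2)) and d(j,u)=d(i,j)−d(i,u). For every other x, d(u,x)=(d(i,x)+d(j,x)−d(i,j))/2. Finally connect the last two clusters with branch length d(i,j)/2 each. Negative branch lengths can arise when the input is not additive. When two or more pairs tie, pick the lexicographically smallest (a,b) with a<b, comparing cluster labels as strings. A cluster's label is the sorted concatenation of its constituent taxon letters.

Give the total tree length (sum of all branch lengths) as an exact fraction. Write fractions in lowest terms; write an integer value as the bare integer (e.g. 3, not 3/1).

377/8

iteration 1: select E,P (d=3, Q=-266); attach at lengths (2/5, 13/5); label the merged cluster EP
  updated: d(EP,J)=29, d(EP,O)=24, d(EP,S)=22, d(EP,Y)=30, d(EP,Z)=25
iteration 2: select J,Y (d=3, Q=-167); attach at lengths (-7/8, 31/8); label the merged cluster JY
  updated: d(EP,JY)=28, d(JY,O)=25, d(JY,S)=31/2, d(JY,Z)=12
iteration 3: select JY,Z (d=12, Q=-195/2); attach at lengths (127/12, 17/12); label the merged cluster JYZ
  updated: d(EP,JYZ)=41/2, d(JYZ,O)=27/2, d(JYZ,S)=11/4
iteration 4: select EP,O (d=24, Q=-63); attach at lengths (35/2, 13/2); label the merged cluster EOP
  updated: d(EOP,JYZ)=5, d(EOP,S)=5/2
iteration 5: select EOP,JYZ (d=5, Q=-41/4); attach at lengths (19/8, 21/8); label the merged cluster EJOPYZ
  updated: d(EJOPYZ,S)=1/8
iteration 6: select EJOPYZ,S (d=1/8); attach at lengths (1/16, 1/16); label the merged cluster EJOPSYZ
final tree: ((((E:2/5,P:13/5):35/2,O:13/2):19/8,((J:-7/8,Y:31/8):127/12,Z:17/12):21/8):1/16,S:1/16)
total length: 377/8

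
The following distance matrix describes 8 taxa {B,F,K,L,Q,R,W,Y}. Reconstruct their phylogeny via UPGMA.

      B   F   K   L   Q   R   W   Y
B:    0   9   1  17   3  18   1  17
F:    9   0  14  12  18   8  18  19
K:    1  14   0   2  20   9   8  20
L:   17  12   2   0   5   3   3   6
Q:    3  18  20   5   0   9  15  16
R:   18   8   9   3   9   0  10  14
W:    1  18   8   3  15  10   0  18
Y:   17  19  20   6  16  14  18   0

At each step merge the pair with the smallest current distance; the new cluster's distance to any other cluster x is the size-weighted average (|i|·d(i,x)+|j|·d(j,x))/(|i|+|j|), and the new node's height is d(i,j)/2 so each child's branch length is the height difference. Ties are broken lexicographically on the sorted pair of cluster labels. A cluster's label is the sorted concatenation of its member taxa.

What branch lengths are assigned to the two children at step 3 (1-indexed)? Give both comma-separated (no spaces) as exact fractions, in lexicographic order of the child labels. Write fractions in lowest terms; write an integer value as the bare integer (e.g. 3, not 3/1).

1. join B+K (d=1) ⇒ BK; edges |B|=1/2, |K|=1/2
  updated: d(BK,F)=23/2, d(BK,L)=19/2, d(BK,Q)=23/2, d(BK,R)=27/2, d(BK,W)=9/2, d(BK,Y)=37/2
2. join L+R (d=3) ⇒ LR; edges |L|=3/2, |R|=3/2
  updated: d(BK,LR)=23/2, d(F,LR)=10, d(LR,Q)=7, d(LR,W)=13/2, d(LR,Y)=10
3. join BK+W (d=9/2) ⇒ BKW; edges |BK|=7/4, |W|=9/4
  updated: d(BKW,F)=41/3, d(BKW,LR)=59/6, d(BKW,Q)=38/3, d(BKW,Y)=55/3
4. join LR+Q (d=7) ⇒ LQR; edges |LR|=2, |Q|=7/2
  updated: d(BKW,LQR)=97/9, d(F,LQR)=38/3, d(LQR,Y)=12
5. join BKW+LQR (d=97/9) ⇒ BKLQRW; edges |BKW|=113/36, |LQR|=17/9
  updated: d(BKLQRW,F)=79/6, d(BKLQRW,Y)=91/6
6. join BKLQRW+F (d=79/6) ⇒ BFKLQRW; edges |BKLQRW|=43/36, |F|=79/12
  updated: d(BFKLQRW,Y)=110/7
7. join BFKLQRW+Y (d=110/7) ⇒ BFKLQRWY; edges |BFKLQRW|=107/84, |Y|=55/7
final tree: (((((B:1/2,K:1/2):7/4,W:9/4):113/36,((L:3/2,R:3/2):2,Q:7/2):17/9):43/36,F:79/12):107/84,Y:55/7)
total length: 4465/126

7/4,9/4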